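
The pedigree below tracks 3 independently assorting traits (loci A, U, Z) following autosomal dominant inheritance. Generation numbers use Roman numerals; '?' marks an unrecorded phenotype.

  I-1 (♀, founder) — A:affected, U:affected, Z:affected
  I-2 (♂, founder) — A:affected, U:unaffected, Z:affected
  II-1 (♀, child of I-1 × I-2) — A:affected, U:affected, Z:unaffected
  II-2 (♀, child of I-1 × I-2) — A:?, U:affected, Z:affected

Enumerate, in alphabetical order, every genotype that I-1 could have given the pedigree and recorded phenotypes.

I-1 ∈ {AA UU Zz, AA Uu Zz, Aa UU Zz, Aa Uu Zz}

A/I-1 aff ·: Aa|AA
A/I-2 aff ·: Aa|AA
A/II-1 aff I-1×I-2: Aa|AA
A/II-2 ? I-1×I-2: aa|Aa|AA
⇒ A over [I-1,I-2,II-1,II-2]: 15 consistent
U/I-1 aff ·: Uu|UU
U/I-2 un ·: uu
U/II-1 aff I-1×I-2: Uu
U/II-2 aff I-1×I-2: Uu
⇒ U over [I-1,I-2,II-1,II-2]: 2 consistent
Z/I-1 aff ·: Zz
Z/I-2 aff ·: Zz
Z/II-1 un I-1×I-2: zz
Z/II-2 aff I-1×I-2: Zz|ZZ
⇒ Z over [I-1,I-2,II-1,II-2]: 2 consistent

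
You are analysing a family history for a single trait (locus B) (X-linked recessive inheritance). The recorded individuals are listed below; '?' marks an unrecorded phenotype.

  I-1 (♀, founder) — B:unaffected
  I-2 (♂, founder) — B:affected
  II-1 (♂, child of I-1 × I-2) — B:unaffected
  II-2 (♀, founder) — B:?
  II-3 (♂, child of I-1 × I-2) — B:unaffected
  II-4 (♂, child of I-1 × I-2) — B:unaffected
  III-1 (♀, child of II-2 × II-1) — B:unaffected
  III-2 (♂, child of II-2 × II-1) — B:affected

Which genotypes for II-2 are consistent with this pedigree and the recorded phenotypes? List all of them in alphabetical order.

B/I-1 un ·: X^BX^B|X^BX^b
B/I-2 aff ·: X^bY
B/II-1 un I-1×I-2: X^BY
B/II-2 ? ·: X^BX^b|X^bX^b
B/II-3 un I-1×I-2: X^BY
B/II-4 un I-1×I-2: X^BY
B/III-1 un II-2×II-1: X^BX^B|X^BX^b
B/III-2 aff II-2×II-1: X^bY
⇒ B over [I-1,I-2,II-1,II-2,II-3,II-4,III-1,III-2]: 6 consistent

II-2 ∈ {X^BX^b, X^bX^b}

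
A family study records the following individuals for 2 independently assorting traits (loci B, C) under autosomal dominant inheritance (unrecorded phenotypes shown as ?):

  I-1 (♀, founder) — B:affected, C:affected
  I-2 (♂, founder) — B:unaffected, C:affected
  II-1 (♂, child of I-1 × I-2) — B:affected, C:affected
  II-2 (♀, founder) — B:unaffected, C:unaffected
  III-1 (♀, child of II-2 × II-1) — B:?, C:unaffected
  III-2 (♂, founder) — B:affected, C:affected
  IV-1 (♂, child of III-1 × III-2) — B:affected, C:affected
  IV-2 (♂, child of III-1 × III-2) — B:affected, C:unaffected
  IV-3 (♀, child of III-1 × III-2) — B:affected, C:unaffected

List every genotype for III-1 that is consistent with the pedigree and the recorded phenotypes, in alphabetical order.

B/I-1 aff ·: Bb|BB
B/I-2 un ·: bb
B/II-1 aff I-1×I-2: Bb
B/II-2 un ·: bb
B/III-1 ? II-2×II-1: bb|Bb
B/III-2 aff ·: Bb|BB
B/IV-1 aff III-1×III-2: Bb|BB
B/IV-2 aff III-1×III-2: Bb|BB
B/IV-3 aff III-1×III-2: Bb|BB
⇒ B over [I-1,I-2,II-1,II-2,III-1,III-2,IV-1,IV-2,IV-3]: 36 consistent
C/I-1 aff ·: Cc|CC
C/I-2 aff ·: Cc|CC
C/II-1 aff I-1×I-2: Cc
C/II-2 un ·: cc
C/III-1 un II-2×II-1: cc
C/III-2 aff ·: Cc
C/IV-1 aff III-1×III-2: Cc
C/IV-2 un III-1×III-2: cc
C/IV-3 un III-1×III-2: cc
⇒ C over [I-1,I-2,II-1,II-2,III-1,III-2,IV-1,IV-2,IV-3]: 3 consistent

III-1 ∈ {Bb cc, bb cc}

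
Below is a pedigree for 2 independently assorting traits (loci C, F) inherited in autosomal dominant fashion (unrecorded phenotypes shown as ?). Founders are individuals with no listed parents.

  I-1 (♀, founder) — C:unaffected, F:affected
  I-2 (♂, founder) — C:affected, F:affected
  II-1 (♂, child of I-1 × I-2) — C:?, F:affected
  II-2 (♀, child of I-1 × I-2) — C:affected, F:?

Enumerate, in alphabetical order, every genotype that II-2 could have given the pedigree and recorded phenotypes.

C/I-1 un ·: cc
C/I-2 aff ·: Cc|CC
C/II-1 ? I-1×I-2: cc|Cc
C/II-2 aff I-1×I-2: Cc
⇒ C over [I-1,I-2,II-1,II-2]: 3 consistent
F/I-1 aff ·: Ff|FF
F/I-2 aff ·: Ff|FF
F/II-1 aff I-1×I-2: Ff|FF
F/II-2 ? I-1×I-2: ff|Ff|FF
⇒ F over [I-1,I-2,II-1,II-2]: 15 consistent

II-2 ∈ {Cc FF, Cc Ff, Cc ff}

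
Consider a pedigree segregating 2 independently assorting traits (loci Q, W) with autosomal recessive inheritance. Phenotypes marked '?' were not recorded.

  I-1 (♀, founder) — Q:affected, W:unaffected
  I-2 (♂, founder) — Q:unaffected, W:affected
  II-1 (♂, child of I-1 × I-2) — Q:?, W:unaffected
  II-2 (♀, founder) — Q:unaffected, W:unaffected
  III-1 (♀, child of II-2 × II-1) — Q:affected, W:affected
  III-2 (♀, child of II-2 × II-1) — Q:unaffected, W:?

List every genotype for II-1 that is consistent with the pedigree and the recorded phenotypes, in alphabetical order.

II-1 ∈ {Qq Ww, qq Ww}

Q/I-1 aff ·: qq
Q/I-2 un ·: QQ|Qq
Q/II-1 ? I-1×I-2: Qq|qq
Q/II-2 un ·: Qq
Q/III-1 aff II-2×II-1: qq
Q/III-2 un II-2×II-1: QQ|Qq
⇒ Q over [I-1,I-2,II-1,II-2,III-1,III-2]: 5 consistent
W/I-1 un ·: WW|Ww
W/I-2 aff ·: ww
W/II-1 un I-1×I-2: Ww
W/II-2 un ·: Ww
W/III-1 aff II-2×II-1: ww
W/III-2 ? II-2×II-1: WW|Ww|ww
⇒ W over [I-1,I-2,II-1,II-2,III-1,III-2]: 6 consistent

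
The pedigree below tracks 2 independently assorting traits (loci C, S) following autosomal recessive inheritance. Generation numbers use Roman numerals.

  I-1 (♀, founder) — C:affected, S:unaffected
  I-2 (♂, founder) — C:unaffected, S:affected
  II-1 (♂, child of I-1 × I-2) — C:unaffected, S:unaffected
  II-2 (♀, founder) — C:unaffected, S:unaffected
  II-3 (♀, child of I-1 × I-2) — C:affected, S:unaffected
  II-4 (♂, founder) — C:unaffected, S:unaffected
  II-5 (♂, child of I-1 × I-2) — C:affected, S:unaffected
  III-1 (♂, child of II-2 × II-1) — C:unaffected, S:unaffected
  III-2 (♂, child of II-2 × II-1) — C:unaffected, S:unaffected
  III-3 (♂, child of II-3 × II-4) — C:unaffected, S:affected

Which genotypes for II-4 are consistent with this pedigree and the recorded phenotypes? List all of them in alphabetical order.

C/I-1 aff ·: cc
C/I-2 un ·: Cc
C/II-1 un I-1×I-2: Cc
C/II-2 un ·: CC|Cc
C/II-3 aff I-1×I-2: cc
C/II-4 un ·: CC|Cc
C/II-5 aff I-1×I-2: cc
C/III-1 un II-2×II-1: CC|Cc
C/III-2 un II-2×II-1: CC|Cc
C/III-3 un II-3×II-4: Cc
⇒ C over [I-1,I-2,II-1,II-2,II-3,II-4,II-5,III-1,III-2,III-3]: 16 consistent
S/I-1 un ·: SS|Ss
S/I-2 aff ·: ss
S/II-1 un I-1×I-2: Ss
S/II-2 un ·: SS|Ss
S/II-3 un I-1×I-2: Ss
S/II-4 un ·: Ss
S/II-5 un I-1×I-2: Ss
S/III-1 un II-2×II-1: SS|Ss
S/III-2 un II-2×II-1: SS|Ss
S/III-3 aff II-3×II-4: ss
⇒ S over [I-1,I-2,II-1,II-2,II-3,II-4,II-5,III-1,III-2,III-3]: 16 consistent

II-4 ∈ {CC Ss, Cc Ss}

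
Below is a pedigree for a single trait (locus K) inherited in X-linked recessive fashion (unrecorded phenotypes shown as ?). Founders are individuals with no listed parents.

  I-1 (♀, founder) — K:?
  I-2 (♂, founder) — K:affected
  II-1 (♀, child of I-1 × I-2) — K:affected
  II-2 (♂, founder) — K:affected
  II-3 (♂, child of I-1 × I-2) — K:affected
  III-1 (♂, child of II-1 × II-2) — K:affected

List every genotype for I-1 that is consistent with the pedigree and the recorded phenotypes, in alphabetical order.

K/I-1 ? ·: X^KX^k|X^kX^k
K/I-2 aff ·: X^kY
K/II-1 aff I-1×I-2: X^kX^k
K/II-2 aff ·: X^kY
K/II-3 aff I-1×I-2: X^kY
K/III-1 aff II-1×II-2: X^kY
⇒ K over [I-1,I-2,II-1,II-2,II-3,III-1]: 2 consistent

I-1 ∈ {X^KX^k, X^kX^k}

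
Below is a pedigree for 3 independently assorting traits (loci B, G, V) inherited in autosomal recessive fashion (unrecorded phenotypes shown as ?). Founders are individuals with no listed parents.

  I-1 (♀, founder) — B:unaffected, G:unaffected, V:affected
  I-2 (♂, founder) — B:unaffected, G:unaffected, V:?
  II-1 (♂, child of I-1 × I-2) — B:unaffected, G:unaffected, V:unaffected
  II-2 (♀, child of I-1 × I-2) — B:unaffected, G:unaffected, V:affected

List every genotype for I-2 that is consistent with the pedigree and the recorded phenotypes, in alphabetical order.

B/I-1 un ·: BB|Bb
B/I-2 un ·: BB|Bb
B/II-1 un I-1×I-2: BB|Bb
B/II-2 un I-1×I-2: BB|Bb
⇒ B over [I-1,I-2,II-1,II-2]: 13 consistent
G/I-1 un ·: GG|Gg
G/I-2 un ·: GG|Gg
G/II-1 un I-1×I-2: GG|Gg
G/II-2 un I-1×I-2: GG|Gg
⇒ G over [I-1,I-2,II-1,II-2]: 13 consistent
V/I-1 aff ·: vv
V/I-2 ? ·: Vv
V/II-1 un I-1×I-2: Vv
V/II-2 aff I-1×I-2: vv
⇒ V over [I-1,I-2,II-1,II-2]: 1 consistent

I-2 ∈ {BB GG Vv, BB Gg Vv, Bb GG Vv, Bb Gg Vv}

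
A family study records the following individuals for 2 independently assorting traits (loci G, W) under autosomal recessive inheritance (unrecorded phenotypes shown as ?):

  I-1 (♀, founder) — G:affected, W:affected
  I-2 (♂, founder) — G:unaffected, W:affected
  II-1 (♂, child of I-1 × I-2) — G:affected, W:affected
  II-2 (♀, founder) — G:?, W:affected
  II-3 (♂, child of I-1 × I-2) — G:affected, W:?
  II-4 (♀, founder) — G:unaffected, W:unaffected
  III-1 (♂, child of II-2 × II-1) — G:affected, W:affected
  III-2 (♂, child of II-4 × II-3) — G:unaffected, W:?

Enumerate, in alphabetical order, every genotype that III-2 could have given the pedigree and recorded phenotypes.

G/I-1 aff ·: gg
G/I-2 un ·: Gg
G/II-1 aff I-1×I-2: gg
G/II-2 ? ·: Gg|gg
G/II-3 aff I-1×I-2: gg
G/II-4 un ·: GG|Gg
G/III-1 aff II-2×II-1: gg
G/III-2 un II-4×II-3: Gg
⇒ G over [I-1,I-2,II-1,II-2,II-3,II-4,III-1,III-2]: 4 consistent
W/I-1 aff ·: ww
W/I-2 aff ·: ww
W/II-1 aff I-1×I-2: ww
W/II-2 aff ·: ww
W/II-3 ? I-1×I-2: ww
W/II-4 un ·: WW|Ww
W/III-1 aff II-2×II-1: ww
W/III-2 ? II-4×II-3: Ww|ww
⇒ W over [I-1,I-2,II-1,II-2,II-3,II-4,III-1,III-2]: 3 consistent

III-2 ∈ {Gg Ww, Gg ww}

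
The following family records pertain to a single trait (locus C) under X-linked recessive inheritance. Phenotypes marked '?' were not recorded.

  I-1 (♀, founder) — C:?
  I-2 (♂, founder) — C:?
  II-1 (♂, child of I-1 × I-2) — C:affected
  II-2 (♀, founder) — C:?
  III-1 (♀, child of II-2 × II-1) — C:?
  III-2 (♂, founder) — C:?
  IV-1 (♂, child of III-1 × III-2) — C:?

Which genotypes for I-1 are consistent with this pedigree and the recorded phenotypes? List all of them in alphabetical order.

C/I-1 ? ·: X^CX^c|X^cX^c
C/I-2 ? ·: X^CY|X^cY
C/II-1 aff I-1×I-2: X^cY
C/II-2 ? ·: X^CX^C|X^CX^c|X^cX^c
C/III-1 ? II-2×II-1: X^CX^c|X^cX^c
C/III-2 ? ·: X^CY|X^cY
C/IV-1 ? III-1×III-2: X^CY|X^cY
⇒ C over [I-1,I-2,II-1,II-2,III-1,III-2,IV-1]: 48 consistent

I-1 ∈ {X^CX^c, X^cX^c}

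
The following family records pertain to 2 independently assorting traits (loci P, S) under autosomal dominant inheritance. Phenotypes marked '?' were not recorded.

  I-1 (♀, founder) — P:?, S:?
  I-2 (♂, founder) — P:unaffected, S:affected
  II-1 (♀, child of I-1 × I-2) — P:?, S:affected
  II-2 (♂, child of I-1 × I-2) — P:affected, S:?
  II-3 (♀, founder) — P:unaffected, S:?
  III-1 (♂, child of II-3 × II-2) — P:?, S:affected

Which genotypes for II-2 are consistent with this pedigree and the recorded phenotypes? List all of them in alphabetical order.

P/I-1 ? ·: Pp|PP
P/I-2 un ·: pp
P/II-1 ? I-1×I-2: pp|Pp
P/II-2 aff I-1×I-2: Pp
P/II-3 un ·: pp
P/III-1 ? II-3×II-2: pp|Pp
⇒ P over [I-1,I-2,II-1,II-2,II-3,III-1]: 6 consistent
S/I-1 ? ·: ss|Ss|SS
S/I-2 aff ·: Ss|SS
S/II-1 aff I-1×I-2: Ss|SS
S/II-2 ? I-1×I-2: ss|Ss|SS
S/II-3 ? ·: ss|Ss|SS
S/III-1 aff II-3×II-2: Ss|SS
⇒ S over [I-1,I-2,II-1,II-2,II-3,III-1]: 74 consistent

II-2 ∈ {Pp SS, Pp Ss, Pp ss}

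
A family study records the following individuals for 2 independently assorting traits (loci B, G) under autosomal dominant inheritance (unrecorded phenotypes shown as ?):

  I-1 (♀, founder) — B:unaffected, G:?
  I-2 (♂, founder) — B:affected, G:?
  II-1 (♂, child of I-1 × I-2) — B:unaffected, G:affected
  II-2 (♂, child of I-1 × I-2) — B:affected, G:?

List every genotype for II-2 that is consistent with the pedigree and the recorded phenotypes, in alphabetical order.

B/I-1 un ·: bb
B/I-2 aff ·: Bb
B/II-1 un I-1×I-2: bb
B/II-2 aff I-1×I-2: Bb
⇒ B over [I-1,I-2,II-1,II-2]: 1 consistent
G/I-1 ? ·: gg|Gg|GG
G/I-2 ? ·: gg|Gg|GG
G/II-1 aff I-1×I-2: Gg|GG
G/II-2 ? I-1×I-2: gg|Gg|GG
⇒ G over [I-1,I-2,II-1,II-2]: 21 consistent

II-2 ∈ {Bb GG, Bb Gg, Bb gg}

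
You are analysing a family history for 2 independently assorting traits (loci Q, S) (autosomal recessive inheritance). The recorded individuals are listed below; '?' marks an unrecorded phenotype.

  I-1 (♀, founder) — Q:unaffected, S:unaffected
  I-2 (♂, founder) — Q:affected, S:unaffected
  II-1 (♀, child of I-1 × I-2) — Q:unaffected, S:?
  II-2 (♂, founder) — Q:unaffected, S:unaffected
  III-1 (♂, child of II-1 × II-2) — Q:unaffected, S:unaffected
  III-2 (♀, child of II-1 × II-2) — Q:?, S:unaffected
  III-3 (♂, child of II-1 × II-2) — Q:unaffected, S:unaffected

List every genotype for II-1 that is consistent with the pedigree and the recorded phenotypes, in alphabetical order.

II-1 ∈ {Qq SS, Qq Ss, Qq ss}

Q/I-1 un ·: QQ|Qq
Q/I-2 aff ·: qq
Q/II-1 un I-1×I-2: Qq
Q/II-2 un ·: QQ|Qq
Q/III-1 un II-1×II-2: QQ|Qq
Q/III-2 ? II-1×II-2: QQ|Qq|qq
Q/III-3 un II-1×II-2: QQ|Qq
⇒ Q over [I-1,I-2,II-1,II-2,III-1,III-2,III-3]: 40 consistent
S/I-1 un ·: SS|Ss
S/I-2 un ·: SS|Ss
S/II-1 ? I-1×I-2: SS|Ss|ss
S/II-2 un ·: SS|Ss
S/III-1 un II-1×II-2: SS|Ss
S/III-2 un II-1×II-2: SS|Ss
S/III-3 un II-1×II-2: SS|Ss
⇒ S over [I-1,I-2,II-1,II-2,III-1,III-2,III-3]: 86 consistent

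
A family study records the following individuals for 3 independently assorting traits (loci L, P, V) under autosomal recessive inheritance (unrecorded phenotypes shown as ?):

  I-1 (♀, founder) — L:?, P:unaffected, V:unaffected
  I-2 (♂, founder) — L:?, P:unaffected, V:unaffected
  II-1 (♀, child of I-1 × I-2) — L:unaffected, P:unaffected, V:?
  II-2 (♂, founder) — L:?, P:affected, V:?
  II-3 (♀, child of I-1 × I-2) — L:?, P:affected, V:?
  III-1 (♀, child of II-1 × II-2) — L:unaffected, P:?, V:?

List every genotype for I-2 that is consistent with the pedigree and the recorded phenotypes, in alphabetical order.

L/I-1 ? ·: LL|Ll|ll
L/I-2 ? ·: LL|Ll|ll
L/II-1 un I-1×I-2: LL|Ll
L/II-2 ? ·: LL|Ll|ll
L/II-3 ? I-1×I-2: LL|Ll|ll
L/III-1 un II-1×II-2: LL|Ll
⇒ L over [I-1,I-2,II-1,II-2,II-3,III-1]: 97 consistent
P/I-1 un ·: Pp
P/I-2 un ·: Pp
P/II-1 un I-1×I-2: PP|Pp
P/II-2 aff ·: pp
P/II-3 aff I-1×I-2: pp
P/III-1 ? II-1×II-2: Pp|pp
⇒ P over [I-1,I-2,II-1,II-2,II-3,III-1]: 3 consistent
V/I-1 un ·: VV|Vv
V/I-2 un ·: VV|Vv
V/II-1 ? I-1×I-2: VV|Vv|vv
V/II-2 ? ·: VV|Vv|vv
V/II-3 ? I-1×I-2: VV|Vv|vv
V/III-1 ? II-1×II-2: VV|Vv|vv
⇒ V over [I-1,I-2,II-1,II-2,II-3,III-1]: 93 consistent

I-2 ∈ {LL Pp VV, LL Pp Vv, Ll Pp VV, Ll Pp Vv, ll Pp VV, ll Pp Vv}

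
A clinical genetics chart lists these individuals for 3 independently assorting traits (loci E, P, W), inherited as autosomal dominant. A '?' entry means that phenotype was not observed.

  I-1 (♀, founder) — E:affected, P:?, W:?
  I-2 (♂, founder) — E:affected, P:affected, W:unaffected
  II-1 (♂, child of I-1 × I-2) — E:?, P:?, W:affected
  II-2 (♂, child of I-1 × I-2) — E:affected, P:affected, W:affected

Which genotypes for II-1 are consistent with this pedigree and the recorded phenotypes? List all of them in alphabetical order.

II-1 ∈ {EE PP Ww, EE Pp Ww, EE pp Ww, Ee PP Ww, Ee Pp Ww, Ee pp Ww, ee PP Ww, ee Pp Ww, ee pp Ww}

E/I-1 aff ·: Ee|EE
E/I-2 aff ·: Ee|EE
E/II-1 ? I-1×I-2: ee|Ee|EE
E/II-2 aff I-1×I-2: Ee|EE
⇒ E over [I-1,I-2,II-1,II-2]: 15 consistent
P/I-1 ? ·: pp|Pp|PP
P/I-2 aff ·: Pp|PP
P/II-1 ? I-1×I-2: pp|Pp|PP
P/II-2 aff I-1×I-2: Pp|PP
⇒ P over [I-1,I-2,II-1,II-2]: 18 consistent
W/I-1 ? ·: Ww|WW
W/I-2 un ·: ww
W/II-1 aff I-1×I-2: Ww
W/II-2 aff I-1×I-2: Ww
⇒ W over [I-1,I-2,II-1,II-2]: 2 consistent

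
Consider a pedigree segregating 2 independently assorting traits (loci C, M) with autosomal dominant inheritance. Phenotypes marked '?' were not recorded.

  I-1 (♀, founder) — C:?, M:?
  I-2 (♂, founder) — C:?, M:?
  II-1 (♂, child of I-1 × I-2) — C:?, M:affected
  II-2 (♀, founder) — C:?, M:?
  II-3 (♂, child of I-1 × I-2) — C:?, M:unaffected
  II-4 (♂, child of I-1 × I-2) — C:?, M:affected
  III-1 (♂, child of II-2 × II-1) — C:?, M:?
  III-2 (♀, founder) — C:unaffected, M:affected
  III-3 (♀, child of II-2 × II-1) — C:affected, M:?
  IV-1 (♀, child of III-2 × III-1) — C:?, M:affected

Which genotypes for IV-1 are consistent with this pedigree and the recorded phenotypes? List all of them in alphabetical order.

IV-1 ∈ {Cc MM, Cc Mm, cc MM, cc Mm}

C/I-1 ? ·: cc|Cc|CC
C/I-2 ? ·: cc|Cc|CC
C/II-1 ? I-1×I-2: cc|Cc|CC
C/II-2 ? ·: cc|Cc|CC
C/II-3 ? I-1×I-2: cc|Cc|CC
C/II-4 ? I-1×I-2: cc|Cc|CC
C/III-1 ? II-2×II-1: cc|Cc|CC
C/III-2 un ·: cc
C/III-3 aff II-2×II-1: Cc|CC
C/IV-1 ? III-2×III-1: cc|Cc
⇒ C over [I-1,I-2,II-1,II-2,II-3,II-4,III-1,III-2,III-3,IV-1]: 711 consistent
M/I-1 ? ·: mm|Mm
M/I-2 ? ·: mm|Mm
M/II-1 aff I-1×I-2: Mm|MM
M/II-2 ? ·: mm|Mm|MM
M/II-3 un I-1×I-2: mm
M/II-4 aff I-1×I-2: Mm|MM
M/III-1 ? II-2×II-1: mm|Mm|MM
M/III-2 aff ·: Mm|MM
M/III-3 ? II-2×II-1: mm|Mm|MM
M/IV-1 aff III-2×III-1: Mm|MM
⇒ M over [I-1,I-2,II-1,II-2,II-3,II-4,III-1,III-2,III-3,IV-1]: 254 consistent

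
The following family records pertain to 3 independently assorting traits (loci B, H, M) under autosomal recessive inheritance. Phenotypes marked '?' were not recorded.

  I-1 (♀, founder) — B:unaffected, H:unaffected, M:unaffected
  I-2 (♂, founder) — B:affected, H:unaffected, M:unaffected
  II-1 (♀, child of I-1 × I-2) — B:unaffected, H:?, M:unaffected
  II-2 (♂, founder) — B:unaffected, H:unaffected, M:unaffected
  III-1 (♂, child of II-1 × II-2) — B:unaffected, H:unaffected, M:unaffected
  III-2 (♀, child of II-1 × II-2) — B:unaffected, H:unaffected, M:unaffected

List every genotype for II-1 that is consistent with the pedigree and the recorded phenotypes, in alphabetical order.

II-1 ∈ {Bb HH MM, Bb HH Mm, Bb Hh MM, Bb Hh Mm, Bb hh MM, Bb hh Mm}

B/I-1 un ·: BB|Bb
B/I-2 aff ·: bb
B/II-1 un I-1×I-2: Bb
B/II-2 un ·: BB|Bb
B/III-1 un II-1×II-2: BB|Bb
B/III-2 un II-1×II-2: BB|Bb
⇒ B over [I-1,I-2,II-1,II-2,III-1,III-2]: 16 consistent
H/I-1 un ·: HH|Hh
H/I-2 un ·: HH|Hh
H/II-1 ? I-1×I-2: HH|Hh|hh
H/II-2 un ·: HH|Hh
H/III-1 un II-1×II-2: HH|Hh
H/III-2 un II-1×II-2: HH|Hh
⇒ H over [I-1,I-2,II-1,II-2,III-1,III-2]: 46 consistent
M/I-1 un ·: MM|Mm
M/I-2 un ·: MM|Mm
M/II-1 un I-1×I-2: MM|Mm
M/II-2 un ·: MM|Mm
M/III-1 un II-1×II-2: MM|Mm
M/III-2 un II-1×II-2: MM|Mm
⇒ M over [I-1,I-2,II-1,II-2,III-1,III-2]: 44 consistent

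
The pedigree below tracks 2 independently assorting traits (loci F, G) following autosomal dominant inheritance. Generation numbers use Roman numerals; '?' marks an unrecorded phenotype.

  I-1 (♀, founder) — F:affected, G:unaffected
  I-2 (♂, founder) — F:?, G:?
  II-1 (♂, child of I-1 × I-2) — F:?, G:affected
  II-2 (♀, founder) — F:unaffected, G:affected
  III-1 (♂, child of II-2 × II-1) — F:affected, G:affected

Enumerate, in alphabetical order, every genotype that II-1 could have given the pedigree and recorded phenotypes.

F/I-1 aff ·: Ff|FF
F/I-2 ? ·: ff|Ff|FF
F/II-1 ? I-1×I-2: Ff|FF
F/II-2 un ·: ff
F/III-1 aff II-2×II-1: Ff
⇒ F over [I-1,I-2,II-1,II-2,III-1]: 9 consistent
G/I-1 un ·: gg
G/I-2 ? ·: Gg|GG
G/II-1 aff I-1×I-2: Gg
G/II-2 aff ·: Gg|GG
G/III-1 aff II-2×II-1: Gg|GG
⇒ G over [I-1,I-2,II-1,II-2,III-1]: 8 consistent

II-1 ∈ {FF Gg, Ff Gg}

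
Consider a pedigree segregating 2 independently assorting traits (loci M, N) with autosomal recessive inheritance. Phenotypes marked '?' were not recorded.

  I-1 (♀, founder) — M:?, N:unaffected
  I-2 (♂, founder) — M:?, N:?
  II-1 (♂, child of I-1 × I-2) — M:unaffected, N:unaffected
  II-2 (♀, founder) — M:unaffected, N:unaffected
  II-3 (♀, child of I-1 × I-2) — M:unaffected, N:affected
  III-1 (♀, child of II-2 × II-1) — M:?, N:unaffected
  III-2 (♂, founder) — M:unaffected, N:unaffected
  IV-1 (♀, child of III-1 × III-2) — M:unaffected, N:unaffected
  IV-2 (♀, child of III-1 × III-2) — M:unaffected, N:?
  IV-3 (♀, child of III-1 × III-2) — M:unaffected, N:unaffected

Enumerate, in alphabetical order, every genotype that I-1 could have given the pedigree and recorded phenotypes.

M/I-1 ? ·: MM|Mm|mm
M/I-2 ? ·: MM|Mm|mm
M/II-1 un I-1×I-2: MM|Mm
M/II-2 un ·: MM|Mm
M/II-3 un I-1×I-2: MM|Mm
M/III-1 ? II-2×II-1: MM|Mm|mm
M/III-2 un ·: MM|Mm
M/IV-1 un III-1×III-2: MM|Mm
M/IV-2 un III-1×III-2: MM|Mm
M/IV-3 un III-1×III-2: MM|Mm
⇒ M over [I-1,I-2,II-1,II-2,II-3,III-1,III-2,IV-1,IV-2,IV-3]: 758 consistent
N/I-1 un ·: Nn
N/I-2 ? ·: Nn|nn
N/II-1 un I-1×I-2: NN|Nn
N/II-2 un ·: NN|Nn
N/II-3 aff I-1×I-2: nn
N/III-1 un II-2×II-1: NN|Nn
N/III-2 un ·: NN|Nn
N/IV-1 un III-1×III-2: NN|Nn
N/IV-2 ? III-1×III-2: NN|Nn|nn
N/IV-3 un III-1×III-2: NN|Nn
⇒ N over [I-1,I-2,II-1,II-2,II-3,III-1,III-2,IV-1,IV-2,IV-3]: 154 consistent

I-1 ∈ {MM Nn, Mm Nn, mm Nn}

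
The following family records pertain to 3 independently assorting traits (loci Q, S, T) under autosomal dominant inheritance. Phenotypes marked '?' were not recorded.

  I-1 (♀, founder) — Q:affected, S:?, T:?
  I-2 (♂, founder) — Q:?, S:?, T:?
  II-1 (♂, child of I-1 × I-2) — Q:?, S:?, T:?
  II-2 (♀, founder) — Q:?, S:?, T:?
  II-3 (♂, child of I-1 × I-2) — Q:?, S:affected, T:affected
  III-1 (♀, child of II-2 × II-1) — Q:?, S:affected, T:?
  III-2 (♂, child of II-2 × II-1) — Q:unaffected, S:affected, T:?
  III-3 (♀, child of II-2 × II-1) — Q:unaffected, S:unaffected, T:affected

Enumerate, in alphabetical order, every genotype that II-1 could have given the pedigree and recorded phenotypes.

II-1 ∈ {Qq Ss TT, Qq Ss Tt, Qq Ss tt, Qq ss TT, Qq ss Tt, Qq ss tt, qq Ss TT, qq Ss Tt, qq Ss tt, qq ss TT, qq ss Tt, qq ss tt}

Q/I-1 aff ·: Qq|QQ
Q/I-2 ? ·: qq|Qq|QQ
Q/II-1 ? I-1×I-2: qq|Qq
Q/II-2 ? ·: qq|Qq
Q/II-3 ? I-1×I-2: qq|Qq|QQ
Q/III-1 ? II-2×II-1: qq|Qq|QQ
Q/III-2 un II-2×II-1: qq
Q/III-3 un II-2×II-1: qq
⇒ Q over [I-1,I-2,II-1,II-2,II-3,III-1,III-2,III-3]: 65 consistent
S/I-1 ? ·: ss|Ss|SS
S/I-2 ? ·: ss|Ss|SS
S/II-1 ? I-1×I-2: ss|Ss
S/II-2 ? ·: ss|Ss
S/II-3 aff I-1×I-2: Ss|SS
S/III-1 aff II-2×II-1: Ss|SS
S/III-2 aff II-2×II-1: Ss|SS
S/III-3 un II-2×II-1: ss
⇒ S over [I-1,I-2,II-1,II-2,II-3,III-1,III-2,III-3]: 54 consistent
T/I-1 ? ·: tt|Tt|TT
T/I-2 ? ·: tt|Tt|TT
T/II-1 ? I-1×I-2: tt|Tt|TT
T/II-2 ? ·: tt|Tt|TT
T/II-3 aff I-1×I-2: Tt|TT
T/III-1 ? II-2×II-1: tt|Tt|TT
T/III-2 ? II-2×II-1: tt|Tt|TT
T/III-3 aff II-2×II-1: Tt|TT
⇒ T over [I-1,I-2,II-1,II-2,II-3,III-1,III-2,III-3]: 390 consistent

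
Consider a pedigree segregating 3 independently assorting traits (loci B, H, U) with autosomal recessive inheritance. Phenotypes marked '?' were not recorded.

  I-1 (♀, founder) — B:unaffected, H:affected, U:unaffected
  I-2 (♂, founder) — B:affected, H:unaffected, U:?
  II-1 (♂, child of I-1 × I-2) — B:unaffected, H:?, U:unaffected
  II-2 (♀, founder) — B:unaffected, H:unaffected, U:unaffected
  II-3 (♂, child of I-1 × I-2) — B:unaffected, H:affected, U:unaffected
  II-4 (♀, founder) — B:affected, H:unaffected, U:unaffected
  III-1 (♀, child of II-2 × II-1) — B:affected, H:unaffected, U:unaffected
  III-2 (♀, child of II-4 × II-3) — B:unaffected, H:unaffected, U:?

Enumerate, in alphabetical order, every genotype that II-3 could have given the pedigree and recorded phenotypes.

II-3 ∈ {Bb hh UU, Bb hh Uu}

B/I-1 un ·: BB|Bb
B/I-2 aff ·: bb
B/II-1 un I-1×I-2: Bb
B/II-2 un ·: Bb
B/II-3 un I-1×I-2: Bb
B/II-4 aff ·: bb
B/III-1 aff II-2×II-1: bb
B/III-2 un II-4×II-3: Bb
⇒ B over [I-1,I-2,II-1,II-2,II-3,II-4,III-1,III-2]: 2 consistent
H/I-1 aff ·: hh
H/I-2 un ·: Hh
H/II-1 ? I-1×I-2: Hh|hh
H/II-2 un ·: HH|Hh
H/II-3 aff I-1×I-2: hh
H/II-4 un ·: HH|Hh
H/III-1 un II-2×II-1: HH|Hh
H/III-2 un II-4×II-3: Hh
⇒ H over [I-1,I-2,II-1,II-2,II-3,II-4,III-1,III-2]: 12 consistent
U/I-1 un ·: UU|Uu
U/I-2 ? ·: UU|Uu|uu
U/II-1 un I-1×I-2: UU|Uu
U/II-2 un ·: UU|Uu
U/II-3 un I-1×I-2: UU|Uu
U/II-4 un ·: UU|Uu
U/III-1 un II-2×II-1: UU|Uu
U/III-2 ? II-4×II-3: UU|Uu|uu
⇒ U over [I-1,I-2,II-1,II-2,II-3,II-4,III-1,III-2]: 217 consistent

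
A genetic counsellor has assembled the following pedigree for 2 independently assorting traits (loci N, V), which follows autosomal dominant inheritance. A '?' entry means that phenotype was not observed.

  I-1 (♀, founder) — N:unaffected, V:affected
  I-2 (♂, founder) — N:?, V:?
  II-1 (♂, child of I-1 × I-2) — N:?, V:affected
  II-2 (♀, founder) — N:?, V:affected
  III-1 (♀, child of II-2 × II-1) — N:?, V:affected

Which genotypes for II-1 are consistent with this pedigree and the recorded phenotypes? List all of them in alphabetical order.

N/I-1 un ·: nn
N/I-2 ? ·: nn|Nn|NN
N/II-1 ? I-1×I-2: nn|Nn
N/II-2 ? ·: nn|Nn|NN
N/III-1 ? II-2×II-1: nn|Nn|NN
⇒ N over [I-1,I-2,II-1,II-2,III-1]: 22 consistent
V/I-1 aff ·: Vv|VV
V/I-2 ? ·: vv|Vv|VV
V/II-1 aff I-1×I-2: Vv|VV
V/II-2 aff ·: Vv|VV
V/III-1 aff II-2×II-1: Vv|VV
⇒ V over [I-1,I-2,II-1,II-2,III-1]: 32 consistent

II-1 ∈ {Nn VV, Nn Vv, nn VV, nn Vv}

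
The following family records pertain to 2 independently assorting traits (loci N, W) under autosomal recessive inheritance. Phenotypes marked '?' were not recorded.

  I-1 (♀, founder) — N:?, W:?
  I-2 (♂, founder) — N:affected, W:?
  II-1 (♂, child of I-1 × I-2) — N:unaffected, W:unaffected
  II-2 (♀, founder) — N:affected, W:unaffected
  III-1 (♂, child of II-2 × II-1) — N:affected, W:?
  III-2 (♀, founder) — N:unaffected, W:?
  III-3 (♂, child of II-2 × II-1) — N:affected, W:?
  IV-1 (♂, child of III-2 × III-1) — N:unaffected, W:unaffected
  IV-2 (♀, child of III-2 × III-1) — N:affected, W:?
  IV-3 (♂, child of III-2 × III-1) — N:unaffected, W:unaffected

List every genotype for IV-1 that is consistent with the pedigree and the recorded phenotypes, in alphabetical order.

N/I-1 ? ·: NN|Nn
N/I-2 aff ·: nn
N/II-1 un I-1×I-2: Nn
N/II-2 aff ·: nn
N/III-1 aff II-2×II-1: nn
N/III-2 un ·: Nn
N/III-3 aff II-2×II-1: nn
N/IV-1 un III-2×III-1: Nn
N/IV-2 aff III-2×III-1: nn
N/IV-3 un III-2×III-1: Nn
⇒ N over [I-1,I-2,II-1,II-2,III-1,III-2,III-3,IV-1,IV-2,IV-3]: 2 consistent
W/I-1 ? ·: WW|Ww|ww
W/I-2 ? ·: WW|Ww|ww
W/II-1 un I-1×I-2: WW|Ww
W/II-2 un ·: WW|Ww
W/III-1 ? II-2×II-1: WW|Ww|ww
W/III-2 ? ·: WW|Ww|ww
W/III-3 ? II-2×II-1: WW|Ww|ww
W/IV-1 un III-2×III-1: WW|Ww
W/IV-2 ? III-2×III-1: WW|Ww|ww
W/IV-3 un III-2×III-1: WW|Ww
⇒ W over [I-1,I-2,II-1,II-2,III-1,III-2,III-3,IV-1,IV-2,IV-3]: 1479 consistent

IV-1 ∈ {Nn WW, Nn Ww}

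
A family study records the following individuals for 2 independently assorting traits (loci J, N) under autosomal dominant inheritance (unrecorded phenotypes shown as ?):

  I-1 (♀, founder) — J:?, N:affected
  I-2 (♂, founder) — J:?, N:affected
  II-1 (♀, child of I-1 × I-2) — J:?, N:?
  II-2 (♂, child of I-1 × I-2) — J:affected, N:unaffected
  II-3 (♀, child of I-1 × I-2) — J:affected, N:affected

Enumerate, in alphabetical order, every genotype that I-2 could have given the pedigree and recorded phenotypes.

J/I-1 ? ·: jj|Jj|JJ
J/I-2 ? ·: jj|Jj|JJ
J/II-1 ? I-1×I-2: jj|Jj|JJ
J/II-2 aff I-1×I-2: Jj|JJ
J/II-3 aff I-1×I-2: Jj|JJ
⇒ J over [I-1,I-2,II-1,II-2,II-3]: 35 consistent
N/I-1 aff ·: Nn
N/I-2 aff ·: Nn
N/II-1 ? I-1×I-2: nn|Nn|NN
N/II-2 un I-1×I-2: nn
N/II-3 aff I-1×I-2: Nn|NN
⇒ N over [I-1,I-2,II-1,II-2,II-3]: 6 consistent

I-2 ∈ {JJ Nn, Jj Nn, jj Nn}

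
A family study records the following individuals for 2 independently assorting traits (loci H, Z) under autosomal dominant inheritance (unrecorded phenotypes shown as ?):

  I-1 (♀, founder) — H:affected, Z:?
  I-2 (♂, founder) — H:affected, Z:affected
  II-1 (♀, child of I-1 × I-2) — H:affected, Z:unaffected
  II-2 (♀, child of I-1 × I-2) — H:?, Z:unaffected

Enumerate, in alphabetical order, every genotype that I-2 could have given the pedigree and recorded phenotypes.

I-2 ∈ {HH Zz, Hh Zz}

H/I-1 aff ·: Hh|HH
H/I-2 aff ·: Hh|HH
H/II-1 aff I-1×I-2: Hh|HH
H/II-2 ? I-1×I-2: hh|Hh|HH
⇒ H over [I-1,I-2,II-1,II-2]: 15 consistent
Z/I-1 ? ·: zz|Zz
Z/I-2 aff ·: Zz
Z/II-1 un I-1×I-2: zz
Z/II-2 un I-1×I-2: zz
⇒ Z over [I-1,I-2,II-1,II-2]: 2 consistent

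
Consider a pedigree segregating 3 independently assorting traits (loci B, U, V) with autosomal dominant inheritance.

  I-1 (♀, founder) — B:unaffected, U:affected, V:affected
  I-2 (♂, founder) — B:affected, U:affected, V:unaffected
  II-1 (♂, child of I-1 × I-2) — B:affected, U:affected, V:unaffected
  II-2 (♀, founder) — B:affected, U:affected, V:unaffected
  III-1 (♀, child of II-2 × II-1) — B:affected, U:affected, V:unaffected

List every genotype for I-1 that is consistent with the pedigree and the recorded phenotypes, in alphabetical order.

I-1 ∈ {bb UU Vv, bb Uu Vv}

B/I-1 un ·: bb
B/I-2 aff ·: Bb|BB
B/II-1 aff I-1×I-2: Bb
B/II-2 aff ·: Bb|BB
B/III-1 aff II-2×II-1: Bb|BB
⇒ B over [I-1,I-2,II-1,II-2,III-1]: 8 consistent
U/I-1 aff ·: Uu|UU
U/I-2 aff ·: Uu|UU
U/II-1 aff I-1×I-2: Uu|UU
U/II-2 aff ·: Uu|UU
U/III-1 aff II-2×II-1: Uu|UU
⇒ U over [I-1,I-2,II-1,II-2,III-1]: 24 consistent
V/I-1 aff ·: Vv
V/I-2 un ·: vv
V/II-1 un I-1×I-2: vv
V/II-2 un ·: vv
V/III-1 un II-2×II-1: vv
⇒ V over [I-1,I-2,II-1,II-2,III-1]: 1 consistent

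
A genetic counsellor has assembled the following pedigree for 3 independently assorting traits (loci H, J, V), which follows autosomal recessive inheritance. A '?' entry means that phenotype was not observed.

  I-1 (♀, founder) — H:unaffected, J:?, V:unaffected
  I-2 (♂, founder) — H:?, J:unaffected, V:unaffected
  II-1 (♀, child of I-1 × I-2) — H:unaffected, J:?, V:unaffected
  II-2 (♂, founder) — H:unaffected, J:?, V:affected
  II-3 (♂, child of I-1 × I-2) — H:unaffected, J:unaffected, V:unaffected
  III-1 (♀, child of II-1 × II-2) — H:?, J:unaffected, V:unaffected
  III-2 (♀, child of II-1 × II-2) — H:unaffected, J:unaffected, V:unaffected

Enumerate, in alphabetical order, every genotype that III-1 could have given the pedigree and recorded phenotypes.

H/I-1 un ·: HH|Hh
H/I-2 ? ·: HH|Hh|hh
H/II-1 un I-1×I-2: HH|Hh
H/II-2 un ·: HH|Hh
H/II-3 un I-1×I-2: HH|Hh
H/III-1 ? II-1×II-2: HH|Hh|hh
H/III-2 un II-1×II-2: HH|Hh
⇒ H over [I-1,I-2,II-1,II-2,II-3,III-1,III-2]: 115 consistent
J/I-1 ? ·: JJ|Jj|jj
J/I-2 un ·: JJ|Jj
J/II-1 ? I-1×I-2: JJ|Jj|jj
J/II-2 ? ·: JJ|Jj|jj
J/II-3 un I-1×I-2: JJ|Jj
J/III-1 un II-1×II-2: JJ|Jj
J/III-2 un II-1×II-2: JJ|Jj
⇒ J over [I-1,I-2,II-1,II-2,II-3,III-1,III-2]: 120 consistent
V/I-1 un ·: VV|Vv
V/I-2 un ·: VV|Vv
V/II-1 un I-1×I-2: VV|Vv
V/II-2 aff ·: vv
V/II-3 un I-1×I-2: VV|Vv
V/III-1 un II-1×II-2: Vv
V/III-2 un II-1×II-2: Vv
⇒ V over [I-1,I-2,II-1,II-2,II-3,III-1,III-2]: 13 consistent

III-1 ∈ {HH JJ Vv, HH Jj Vv, Hh JJ Vv, Hh Jj Vv, hh JJ Vv, hh Jj Vv}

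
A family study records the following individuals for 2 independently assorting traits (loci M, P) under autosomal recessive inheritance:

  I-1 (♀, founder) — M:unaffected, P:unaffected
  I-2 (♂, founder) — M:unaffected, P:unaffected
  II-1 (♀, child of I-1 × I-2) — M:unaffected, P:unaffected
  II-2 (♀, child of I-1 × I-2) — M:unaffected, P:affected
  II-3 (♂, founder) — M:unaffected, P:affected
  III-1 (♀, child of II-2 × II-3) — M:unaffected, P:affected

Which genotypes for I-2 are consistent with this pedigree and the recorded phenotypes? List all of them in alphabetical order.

M/I-1 un ·: MM|Mm
M/I-2 un ·: MM|Mm
M/II-1 un I-1×I-2: MM|Mm
M/II-2 un I-1×I-2: MM|Mm
M/II-3 un ·: MM|Mm
M/III-1 un II-2×II-3: MM|Mm
⇒ M over [I-1,I-2,II-1,II-2,II-3,III-1]: 45 consistent
P/I-1 un ·: Pp
P/I-2 un ·: Pp
P/II-1 un I-1×I-2: PP|Pp
P/II-2 aff I-1×I-2: pp
P/II-3 aff ·: pp
P/III-1 aff II-2×II-3: pp
⇒ P over [I-1,I-2,II-1,II-2,II-3,III-1]: 2 consistent

I-2 ∈ {MM Pp, Mm Pp}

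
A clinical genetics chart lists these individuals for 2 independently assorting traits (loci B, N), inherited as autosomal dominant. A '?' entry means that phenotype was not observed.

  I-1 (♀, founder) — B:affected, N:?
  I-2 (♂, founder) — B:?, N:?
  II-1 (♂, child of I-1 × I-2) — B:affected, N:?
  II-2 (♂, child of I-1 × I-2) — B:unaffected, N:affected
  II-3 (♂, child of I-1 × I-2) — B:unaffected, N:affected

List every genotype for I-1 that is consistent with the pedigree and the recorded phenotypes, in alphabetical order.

I-1 ∈ {Bb NN, Bb Nn, Bb nn}

B/I-1 aff ·: Bb
B/I-2 ? ·: bb|Bb
B/II-1 aff I-1×I-2: Bb|BB
B/II-2 un I-1×I-2: bb
B/II-3 un I-1×I-2: bb
⇒ B over [I-1,I-2,II-1,II-2,II-3]: 3 consistent
N/I-1 ? ·: nn|Nn|NN
N/I-2 ? ·: nn|Nn|NN
N/II-1 ? I-1×I-2: nn|Nn|NN
N/II-2 aff I-1×I-2: Nn|NN
N/II-3 aff I-1×I-2: Nn|NN
⇒ N over [I-1,I-2,II-1,II-2,II-3]: 35 consistent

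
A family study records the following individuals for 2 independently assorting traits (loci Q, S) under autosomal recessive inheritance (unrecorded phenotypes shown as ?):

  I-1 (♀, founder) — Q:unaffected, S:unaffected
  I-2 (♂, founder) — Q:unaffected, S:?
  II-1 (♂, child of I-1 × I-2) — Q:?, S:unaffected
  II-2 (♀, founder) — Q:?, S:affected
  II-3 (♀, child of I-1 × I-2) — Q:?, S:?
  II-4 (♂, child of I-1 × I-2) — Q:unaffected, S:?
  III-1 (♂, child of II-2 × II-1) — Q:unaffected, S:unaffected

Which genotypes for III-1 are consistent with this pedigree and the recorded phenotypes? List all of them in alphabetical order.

III-1 ∈ {QQ Ss, Qq Ss}

Q/I-1 un ·: QQ|Qq
Q/I-2 un ·: QQ|Qq
Q/II-1 ? I-1×I-2: QQ|Qq|qq
Q/II-2 ? ·: QQ|Qq|qq
Q/II-3 ? I-1×I-2: QQ|Qq|qq
Q/II-4 un I-1×I-2: QQ|Qq
Q/III-1 un II-2×II-1: QQ|Qq
⇒ Q over [I-1,I-2,II-1,II-2,II-3,II-4,III-1]: 142 consistent
S/I-1 un ·: SS|Ss
S/I-2 ? ·: SS|Ss|ss
S/II-1 un I-1×I-2: SS|Ss
S/II-2 aff ·: ss
S/II-3 ? I-1×I-2: SS|Ss|ss
S/II-4 ? I-1×I-2: SS|Ss|ss
S/III-1 un II-2×II-1: Ss
⇒ S over [I-1,I-2,II-1,II-2,II-3,II-4,III-1]: 40 consistent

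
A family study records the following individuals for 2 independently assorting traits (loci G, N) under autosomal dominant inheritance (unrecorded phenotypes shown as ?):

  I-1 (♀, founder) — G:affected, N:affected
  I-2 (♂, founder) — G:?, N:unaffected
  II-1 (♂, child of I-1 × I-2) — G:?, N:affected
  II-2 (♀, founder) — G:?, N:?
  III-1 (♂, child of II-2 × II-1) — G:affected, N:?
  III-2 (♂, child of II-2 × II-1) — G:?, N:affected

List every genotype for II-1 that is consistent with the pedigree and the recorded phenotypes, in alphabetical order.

II-1 ∈ {GG Nn, Gg Nn, gg Nn}

G/I-1 aff ·: Gg|GG
G/I-2 ? ·: gg|Gg|GG
G/II-1 ? I-1×I-2: gg|Gg|GG
G/II-2 ? ·: gg|Gg|GG
G/III-1 aff II-2×II-1: Gg|GG
G/III-2 ? II-2×II-1: gg|Gg|GG
⇒ G over [I-1,I-2,II-1,II-2,III-1,III-2]: 90 consistent
N/I-1 aff ·: Nn|NN
N/I-2 un ·: nn
N/II-1 aff I-1×I-2: Nn
N/II-2 ? ·: nn|Nn|NN
N/III-1 ? II-2×II-1: nn|Nn|NN
N/III-2 aff II-2×II-1: Nn|NN
⇒ N over [I-1,I-2,II-1,II-2,III-1,III-2]: 24 consistent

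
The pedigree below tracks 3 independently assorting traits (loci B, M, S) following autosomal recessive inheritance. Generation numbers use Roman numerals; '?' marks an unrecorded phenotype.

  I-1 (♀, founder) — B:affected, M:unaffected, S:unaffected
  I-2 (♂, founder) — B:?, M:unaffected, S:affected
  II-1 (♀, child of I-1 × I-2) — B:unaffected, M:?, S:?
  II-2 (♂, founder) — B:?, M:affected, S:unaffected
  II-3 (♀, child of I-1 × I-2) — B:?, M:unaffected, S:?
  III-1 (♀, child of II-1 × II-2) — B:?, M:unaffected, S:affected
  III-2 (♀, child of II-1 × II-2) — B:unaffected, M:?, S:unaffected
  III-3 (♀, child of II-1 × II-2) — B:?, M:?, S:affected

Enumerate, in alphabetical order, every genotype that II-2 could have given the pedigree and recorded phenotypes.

II-2 ∈ {BB mm Ss, Bb mm Ss, bb mm Ss}

B/I-1 aff ·: bb
B/I-2 ? ·: BB|Bb
B/II-1 un I-1×I-2: Bb
B/II-2 ? ·: BB|Bb|bb
B/II-3 ? I-1×I-2: Bb|bb
B/III-1 ? II-1×II-2: BB|Bb|bb
B/III-2 un II-1×II-2: BB|Bb
B/III-3 ? II-1×II-2: BB|Bb|bb
⇒ B over [I-1,I-2,II-1,II-2,II-3,III-1,III-2,III-3]: 90 consistent
M/I-1 un ·: MM|Mm
M/I-2 un ·: MM|Mm
M/II-1 ? I-1×I-2: MM|Mm
M/II-2 aff ·: mm
M/II-3 un I-1×I-2: MM|Mm
M/III-1 un II-1×II-2: Mm
M/III-2 ? II-1×II-2: Mm|mm
M/III-3 ? II-1×II-2: Mm|mm
⇒ M over [I-1,I-2,II-1,II-2,II-3,III-1,III-2,III-3]: 31 consistent
S/I-1 un ·: SS|Ss
S/I-2 aff ·: ss
S/II-1 ? I-1×I-2: Ss|ss
S/II-2 un ·: Ss
S/II-3 ? I-1×I-2: Ss|ss
S/III-1 aff II-1×II-2: ss
S/III-2 un II-1×II-2: SS|Ss
S/III-3 aff II-1×II-2: ss
⇒ S over [I-1,I-2,II-1,II-2,II-3,III-1,III-2,III-3]: 8 consistent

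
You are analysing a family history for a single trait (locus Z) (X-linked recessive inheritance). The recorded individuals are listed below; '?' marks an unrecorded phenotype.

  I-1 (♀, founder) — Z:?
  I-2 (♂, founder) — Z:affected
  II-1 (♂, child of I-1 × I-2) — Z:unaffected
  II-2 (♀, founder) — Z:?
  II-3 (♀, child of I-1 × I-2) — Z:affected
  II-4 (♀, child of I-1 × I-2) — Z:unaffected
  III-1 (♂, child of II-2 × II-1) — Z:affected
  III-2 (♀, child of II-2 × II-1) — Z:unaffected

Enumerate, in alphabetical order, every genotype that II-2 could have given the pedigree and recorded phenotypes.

Z/I-1 ? ·: X^ZX^z
Z/I-2 aff ·: X^zY
Z/II-1 un I-1×I-2: X^ZY
Z/II-2 ? ·: X^ZX^z|X^zX^z
Z/II-3 aff I-1×I-2: X^zX^z
Z/II-4 un I-1×I-2: X^ZX^z
Z/III-1 aff II-2×II-1: X^zY
Z/III-2 un II-2×II-1: X^ZX^Z|X^ZX^z
⇒ Z over [I-1,I-2,II-1,II-2,II-3,II-4,III-1,III-2]: 3 consistent

II-2 ∈ {X^ZX^z, X^zX^z}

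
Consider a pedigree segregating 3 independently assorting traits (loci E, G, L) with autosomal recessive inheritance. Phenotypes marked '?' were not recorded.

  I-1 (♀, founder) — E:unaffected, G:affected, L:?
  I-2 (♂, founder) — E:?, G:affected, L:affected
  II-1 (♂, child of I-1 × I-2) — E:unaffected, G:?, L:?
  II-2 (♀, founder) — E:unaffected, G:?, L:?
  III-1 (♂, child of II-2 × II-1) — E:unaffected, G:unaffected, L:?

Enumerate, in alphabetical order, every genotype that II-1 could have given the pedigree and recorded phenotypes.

E/I-1 un ·: EE|Ee
E/I-2 ? ·: EE|Ee|ee
E/II-1 un I-1×I-2: EE|Ee
E/II-2 un ·: EE|Ee
E/III-1 un II-2×II-1: EE|Ee
⇒ E over [I-1,I-2,II-1,II-2,III-1]: 32 consistent
G/I-1 aff ·: gg
G/I-2 aff ·: gg
G/II-1 ? I-1×I-2: gg
G/II-2 ? ·: GG|Gg
G/III-1 un II-2×II-1: Gg
⇒ G over [I-1,I-2,II-1,II-2,III-1]: 2 consistent
L/I-1 ? ·: LL|Ll|ll
L/I-2 aff ·: ll
L/II-1 ? I-1×I-2: Ll|ll
L/II-2 ? ·: LL|Ll|ll
L/III-1 ? II-2×II-1: LL|Ll|ll
⇒ L over [I-1,I-2,II-1,II-2,III-1]: 22 consistent

II-1 ∈ {EE gg Ll, EE gg ll, Ee gg Ll, Ee gg ll}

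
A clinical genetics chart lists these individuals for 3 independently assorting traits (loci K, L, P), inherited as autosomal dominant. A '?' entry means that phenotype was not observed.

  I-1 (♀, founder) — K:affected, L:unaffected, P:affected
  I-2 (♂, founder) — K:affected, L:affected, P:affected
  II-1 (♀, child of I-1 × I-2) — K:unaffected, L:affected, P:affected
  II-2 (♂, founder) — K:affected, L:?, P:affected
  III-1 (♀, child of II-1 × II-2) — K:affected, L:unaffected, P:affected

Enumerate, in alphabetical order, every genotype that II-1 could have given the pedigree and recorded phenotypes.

II-1 ∈ {kk Ll PP, kk Ll Pp}

K/I-1 aff ·: Kk
K/I-2 aff ·: Kk
K/II-1 un I-1×I-2: kk
K/II-2 aff ·: Kk|KK
K/III-1 aff II-1×II-2: Kk
⇒ K over [I-1,I-2,II-1,II-2,III-1]: 2 consistent
L/I-1 un ·: ll
L/I-2 aff ·: Ll|LL
L/II-1 aff I-1×I-2: Ll
L/II-2 ? ·: ll|Ll
L/III-1 un II-1×II-2: ll
⇒ L over [I-1,I-2,II-1,II-2,III-1]: 4 consistent
P/I-1 aff ·: Pp|PP
P/I-2 aff ·: Pp|PP
P/II-1 aff I-1×I-2: Pp|PP
P/II-2 aff ·: Pp|PP
P/III-1 aff II-1×II-2: Pp|PP
⇒ P over [I-1,I-2,II-1,II-2,III-1]: 24 consistent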